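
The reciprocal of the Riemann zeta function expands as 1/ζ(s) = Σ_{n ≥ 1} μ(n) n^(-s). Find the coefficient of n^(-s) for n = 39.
μ(39) = 1

Factor n = 39 = 3 · 13. μ(n) = 0 if any exponent ≥ 2 (not squarefree); otherwise μ(n) = (−1)^{ω(n)} where ω(n) is the number of distinct prime factors. Applying: μ(39) = 1.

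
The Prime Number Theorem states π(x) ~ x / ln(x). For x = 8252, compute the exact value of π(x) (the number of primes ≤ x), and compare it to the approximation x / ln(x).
π(8252) = 1035;  x/ln(x) ≈ 915.04;  relative error ≈ 11.59%.

Directly count primes up to 8252: π(8252) = 1035. The PNT approximation gives 8252/ln(8252) ≈ 8252/9.01821 ≈ 915.04. Relative error (π(x) − x/ln(x)) / π(x) ≈ 11.59%; the approximation is known to undercount slightly (Li(x) is a better estimate).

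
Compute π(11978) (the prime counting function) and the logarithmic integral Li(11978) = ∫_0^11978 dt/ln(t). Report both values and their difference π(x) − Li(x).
π(11978) = 1436;  Li(11978) ≈ 1458.76;  π(x) − Li(x) ≈ -22.76.

Direct count of primes ≤ 11978 gives π(11978) = 1436. Numerical evaluation of the logarithmic integral gives Li(11978) ≈ 1458.76. The difference π(x) − Li(x) ≈ -22.76 is typically negative for small/moderate x (Li(x) overestimates), though Littlewood's theorem shows this sign changes infinitely often.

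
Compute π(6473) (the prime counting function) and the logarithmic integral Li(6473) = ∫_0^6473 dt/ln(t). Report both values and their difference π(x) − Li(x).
π(6473) = 840;  Li(6473) ≈ 854.55;  π(x) − Li(x) ≈ -14.55.

Direct count of primes ≤ 6473 gives π(6473) = 840. Numerical evaluation of the logarithmic integral gives Li(6473) ≈ 854.55. The difference π(x) − Li(x) ≈ -14.55 is typically negative for small/moderate x (Li(x) overestimates), though Littlewood's theorem shows this sign changes infinitely often.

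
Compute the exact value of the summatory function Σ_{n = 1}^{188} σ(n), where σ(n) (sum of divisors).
Σ_{n ≤ 188} σ(n) = 29110

Compute σ(n) for each 1 ≤ n ≤ 188: σ(1) = 1, σ(2) = 3, σ(3) = 4, σ(4) = 7, σ(5) = 6, σ(6) = 12, σ(7) = 8, σ(8) = 15, σ(9) = 13, σ(10) = 18, σ(11) = 12, σ(12) = 28, σ(13) = 14, σ(14) = 24, σ(15) = 24, σ(16) = 31, σ(17) = 18, σ(18) = 39, σ(19) = 20, σ(20) = 42, σ(21) = 32, σ(22) = 36, σ(23) = 24, σ(24) = 60, σ(25) = 31, σ(26) = 42, σ(27) = 40, σ(28) = 56, σ(29) = 30, σ(30) = 72, σ(31) = 32, σ(32) = 63, σ(33) = 48, σ(34) = 54, σ(35) = 48, σ(36) = 91, σ(37) = 38, σ(38) = 60, σ(39) = 56, σ(40) = 90, σ(41) = 42, σ(42) = 96, σ(43) = 44, σ(44) = 84, σ(45) = 78, σ(46) = 72, σ(47) = 48, σ(48) = 124, σ(49) = 57, σ(50) = 93, σ(51) = 72, σ(52) = 98, σ(53) = 54, σ(54) = 120, σ(55) = 72, σ(56) = 120, σ(57) = 80, σ(58) = 90, σ(59) = 60, σ(60) = 168, σ(61) = 62, σ(62) = 96, σ(63) = 104, σ(64) = 127, σ(65) = 84, σ(66) = 144, σ(67) = 68, σ(68) = 126, σ(69) = 96, σ(70) = 144, σ(71) = 72, σ(72) = 195, σ(73) = 74, σ(74) = 114, σ(75) = 124, σ(76) = 140, σ(77) = 96, σ(78) = 168, σ(79) = 80, σ(80) = 186, σ(81) = 121, σ(82) = 126, σ(83) = 84, σ(84) = 224, σ(85) = 108, σ(86) = 132, σ(87) = 120, σ(88) = 180, σ(89) = 90, σ(90) = 234, σ(91) = 112, σ(92) = 168, σ(93) = 128, σ(94) = 144, σ(95) = 120, σ(96) = 252, σ(97) = 98, σ(98) = 171, σ(99) = 156, σ(100) = 217, σ(101) = 102, σ(102) = 216, σ(103) = 104, σ(104) = 210, σ(105) = 192, σ(106) = 162, σ(107) = 108, σ(108) = 280, σ(109) = 110, σ(110) = 216, σ(111) = 152, σ(112) = 248, σ(113) = 114, σ(114) = 240, σ(115) = 144, σ(116) = 210, σ(117) = 182, σ(118) = 180, σ(119) = 144, σ(120) = 360, σ(121) = 133, σ(122) = 186, σ(123) = 168, σ(124) = 224, σ(125) = 156, σ(126) = 312, σ(127) = 128, σ(128) = 255, σ(129) = 176, σ(130) = 252, σ(131) = 132, σ(132) = 336, σ(133) = 160, σ(134) = 204, σ(135) = 240, σ(136) = 270, σ(137) = 138, σ(138) = 288, σ(139) = 140, σ(140) = 336, σ(141) = 192, σ(142) = 216, σ(143) = 168, σ(144) = 403, σ(145) = 180, σ(146) = 222, σ(147) = 228, σ(148) = 266, σ(149) = 150, σ(150) = 372, σ(151) = 152, σ(152) = 300, σ(153) = 234, σ(154) = 288, σ(155) = 192, σ(156) = 392, σ(157) = 158, σ(158) = 240, σ(159) = 216, σ(160) = 378, σ(161) = 192, σ(162) = 363, σ(163) = 164, σ(164) = 294, σ(165) = 288, σ(166) = 252, σ(167) = 168, σ(168) = 480, σ(169) = 183, σ(170) = 324, σ(171) = 260, σ(172) = 308, σ(173) = 174, σ(174) = 360, σ(175) = 248, σ(176) = 372, σ(177) = 240, σ(178) = 270, σ(179) = 180, σ(180) = 546, σ(181) = 182, σ(182) = 336, σ(183) = 248, σ(184) = 360, σ(185) = 228, σ(186) = 384, σ(187) = 216, σ(188) = 336. Summing all 188 values: 29110. (Average order: Σ_{n ≤ x} σ(n) ~ (π²/12) x². For x = 188, (π²/12)·188² ≈ 29069.27.)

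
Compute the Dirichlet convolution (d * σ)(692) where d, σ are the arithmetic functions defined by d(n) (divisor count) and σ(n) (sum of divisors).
(d * σ)(692) = 2816

Divisors of 692: [1, 2, 4, 173, 346, 692]. For each d | 692:
  d = 1: d(1) · σ(692/1) = 1 · 1218 = 1218
  d = 2: d(2) · σ(692/2) = 2 · 522 = 1044
  d = 4: d(4) · σ(692/4) = 3 · 174 = 522
  d = 173: d(173) · σ(692/173) = 2 · 7 = 14
  d = 346: d(346) · σ(692/346) = 4 · 3 = 12
  d = 692: d(692) · σ(692/692) = 6 · 1 = 6
Summing: (d * σ)(692) = 1218 + 1044 + 522 + 14 + 12 + 6 = 2816.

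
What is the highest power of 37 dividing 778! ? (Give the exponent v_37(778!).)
v_37(778!) = 21

Legendre's formula: v_p(n!) = Σ_{k ≥ 1} ⌊n / p^k⌋. For p = 37, n = 778, the terms are:
  ⌊778/37^1⌋ = ⌊778/37⌋ = 21
(the next term ⌊778/37^2⌋ = 0, terminating the sum). Summing: v_37(778!) = 21 = 21.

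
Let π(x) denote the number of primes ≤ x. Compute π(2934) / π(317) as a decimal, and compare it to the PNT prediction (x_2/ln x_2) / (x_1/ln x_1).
π(2934)/π(317) = 423/66 ≈ 6.4091;  PNT prediction ≈ 6.6760.

π(317) = 66 and π(2934) = 423, so π(2934)/π(317) ≈ 6.4091. The PNT-predicted ratio is (2934/ln(2934)) / (317/ln(317)) ≈ 6.6760. The two agree to within a few percent, as expected.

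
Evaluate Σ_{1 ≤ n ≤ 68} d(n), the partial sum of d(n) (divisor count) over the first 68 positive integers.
Σ_{n ≤ 68} d(n) = 300

Compute d(n) for each 1 ≤ n ≤ 68: d(1) = 1, d(2) = 2, d(3) = 2, d(4) = 3, d(5) = 2, d(6) = 4, d(7) = 2, d(8) = 4, d(9) = 3, d(10) = 4, d(11) = 2, d(12) = 6, d(13) = 2, d(14) = 4, d(15) = 4, d(16) = 5, d(17) = 2, d(18) = 6, d(19) = 2, d(20) = 6, d(21) = 4, d(22) = 4, d(23) = 2, d(24) = 8, d(25) = 3, d(26) = 4, d(27) = 4, d(28) = 6, d(29) = 2, d(30) = 8, d(31) = 2, d(32) = 6, d(33) = 4, d(34) = 4, d(35) = 4, d(36) = 9, d(37) = 2, d(38) = 4, d(39) = 4, d(40) = 8, d(41) = 2, d(42) = 8, d(43) = 2, d(44) = 6, d(45) = 6, d(46) = 4, d(47) = 2, d(48) = 10, d(49) = 3, d(50) = 6, d(51) = 4, d(52) = 6, d(53) = 2, d(54) = 8, d(55) = 4, d(56) = 8, d(57) = 4, d(58) = 4, d(59) = 2, d(60) = 12, d(61) = 2, d(62) = 4, d(63) = 6, d(64) = 7, d(65) = 4, d(66) = 8, d(67) = 2, d(68) = 6. Summing all 68 values: 300. (Dirichlet's divisor formula: Σ_{n ≤ x} d(n) = x ln(x) + (2γ − 1) x + O(√x). For x = 68, the asymptotic estimate is ≈ 297.43.)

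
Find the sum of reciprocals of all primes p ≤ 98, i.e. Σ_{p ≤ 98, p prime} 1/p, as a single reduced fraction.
Σ 1/p = 4156517583588203716343221884611037839/2305567963945518424753102147331756070

π(98) = 25, so the primes ≤ 98 are [2, 3, 5, 7, 11, 13, 17, 19, 23, 29, 31, 37, 41, 43, 47, 53, 59, 61, 67, 71, 73, 79, 83, 89, 97]. Summing 1/p over these primes: 4156517583588203716343221884611037839/2305567963945518424753102147331756070 ≈ 1.8028. Mertens estimate ln ln(98) + 0.2615 ≈ 1.7843.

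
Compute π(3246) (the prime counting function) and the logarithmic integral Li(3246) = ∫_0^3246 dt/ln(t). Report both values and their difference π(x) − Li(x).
π(3246) = 457;  Li(3246) ≈ 473.33;  π(x) − Li(x) ≈ -16.33.

Direct count of primes ≤ 3246 gives π(3246) = 457. Numerical evaluation of the logarithmic integral gives Li(3246) ≈ 473.33. The difference π(x) − Li(x) ≈ -16.33 is typically negative for small/moderate x (Li(x) overestimates), though Littlewood's theorem shows this sign changes infinitely often.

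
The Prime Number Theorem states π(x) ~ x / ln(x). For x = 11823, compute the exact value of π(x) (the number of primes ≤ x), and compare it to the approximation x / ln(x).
π(11823) = 1417;  x/ln(x) ≈ 1260.74;  relative error ≈ 11.03%.

Directly count primes up to 11823: π(11823) = 1417. The PNT approximation gives 11823/ln(11823) ≈ 11823/9.37780 ≈ 1260.74. Relative error (π(x) − x/ln(x)) / π(x) ≈ 11.03%; the approximation is known to undercount slightly (Li(x) is a better estimate).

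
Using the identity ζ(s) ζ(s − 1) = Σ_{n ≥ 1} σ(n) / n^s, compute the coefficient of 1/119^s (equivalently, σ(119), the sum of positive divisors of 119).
σ(119) = 144

In the product (Σ m^0/m^s)(Σ k / k^s) = Σ (Σ_{d | n} d) / n^s, the coefficient of 1/n^s is σ(n) = Σ_{d | n} d. For n = 119, divisors are [1, 7, 17, 119]; summing: σ(119) = 144.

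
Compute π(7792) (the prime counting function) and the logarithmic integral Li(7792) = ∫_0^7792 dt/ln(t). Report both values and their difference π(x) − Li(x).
π(7792) = 986;  Li(7792) ≈ 1003.24;  π(x) − Li(x) ≈ -17.24.

Direct count of primes ≤ 7792 gives π(7792) = 986. Numerical evaluation of the logarithmic integral gives Li(7792) ≈ 1003.24. The difference π(x) − Li(x) ≈ -17.24 is typically negative for small/moderate x (Li(x) overestimates), though Littlewood's theorem shows this sign changes infinitely often.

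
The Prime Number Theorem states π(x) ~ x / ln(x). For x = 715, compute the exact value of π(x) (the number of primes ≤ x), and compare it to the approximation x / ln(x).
π(715) = 127;  x/ln(x) ≈ 108.79;  relative error ≈ 14.34%.

Directly count primes up to 715: π(715) = 127. The PNT approximation gives 715/ln(715) ≈ 715/6.57228 ≈ 108.79. Relative error (π(x) − x/ln(x)) / π(x) ≈ 14.34%; the approximation is known to undercount slightly (Li(x) is a better estimate).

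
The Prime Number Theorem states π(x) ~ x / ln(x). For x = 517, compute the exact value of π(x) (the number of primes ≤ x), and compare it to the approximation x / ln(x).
π(517) = 97;  x/ln(x) ≈ 82.75;  relative error ≈ 14.69%.

Directly count primes up to 517: π(517) = 97. The PNT approximation gives 517/ln(517) ≈ 517/6.24804 ≈ 82.75. Relative error (π(x) − x/ln(x)) / π(x) ≈ 14.69%; the approximation is known to undercount slightly (Li(x) is a better estimate).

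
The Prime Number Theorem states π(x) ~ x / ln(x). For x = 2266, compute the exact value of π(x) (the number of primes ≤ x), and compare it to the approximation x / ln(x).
π(2266) = 335;  x/ln(x) ≈ 293.30;  relative error ≈ 12.45%.

Directly count primes up to 2266: π(2266) = 335. The PNT approximation gives 2266/ln(2266) ≈ 2266/7.72577 ≈ 293.30. Relative error (π(x) − x/ln(x)) / π(x) ≈ 12.45%; the approximation is known to undercount slightly (Li(x) is a better estimate).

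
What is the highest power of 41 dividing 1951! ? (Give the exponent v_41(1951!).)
v_41(1951!) = 48

Legendre's formula: v_p(n!) = Σ_{k ≥ 1} ⌊n / p^k⌋. For p = 41, n = 1951, the terms are:
  ⌊1951/41^1⌋ = ⌊1951/41⌋ = 47
  ⌊1951/41^2⌋ = ⌊1951/1681⌋ = 1
(the next term ⌊1951/41^3⌋ = 0, terminating the sum). Summing: v_41(1951!) = 47 + 1 = 48.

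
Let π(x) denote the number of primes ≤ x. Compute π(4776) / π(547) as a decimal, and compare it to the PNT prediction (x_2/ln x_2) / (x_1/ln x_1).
π(4776)/π(547) = 641/101 ≈ 6.3465;  PNT prediction ≈ 6.4979.

π(547) = 101 and π(4776) = 641, so π(4776)/π(547) ≈ 6.3465. The PNT-predicted ratio is (4776/ln(4776)) / (547/ln(547)) ≈ 6.4979. The two agree to within a few percent, as expected.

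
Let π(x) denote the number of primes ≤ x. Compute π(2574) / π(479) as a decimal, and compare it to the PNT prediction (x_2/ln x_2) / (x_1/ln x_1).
π(2574)/π(479) = 375/92 ≈ 4.0761;  PNT prediction ≈ 4.2231.

π(479) = 92 and π(2574) = 375, so π(2574)/π(479) ≈ 4.0761. The PNT-predicted ratio is (2574/ln(2574)) / (479/ln(479)) ≈ 4.2231. The two agree to within a few percent, as expected.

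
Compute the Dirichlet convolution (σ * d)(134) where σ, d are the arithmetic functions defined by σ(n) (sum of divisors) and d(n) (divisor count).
(σ * d)(134) = 350

Divisors of 134: [1, 2, 67, 134]. For each d | 134:
  d = 1: σ(1) · d(134/1) = 1 · 4 = 4
  d = 2: σ(2) · d(134/2) = 3 · 2 = 6
  d = 67: σ(67) · d(134/67) = 68 · 2 = 136
  d = 134: σ(134) · d(134/134) = 204 · 1 = 204
Summing: (σ * d)(134) = 4 + 6 + 136 + 204 = 350.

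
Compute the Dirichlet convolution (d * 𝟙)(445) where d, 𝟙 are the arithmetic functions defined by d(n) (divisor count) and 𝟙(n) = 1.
(d * 𝟙)(445) = 9

Divisors of 445: [1, 5, 89, 445]. For each d | 445:
  d = 1: d(1) · 𝟙(445/1) = 1 · 1 = 1
  d = 5: d(5) · 𝟙(445/5) = 2 · 1 = 2
  d = 89: d(89) · 𝟙(445/89) = 2 · 1 = 2
  d = 445: d(445) · 𝟙(445/445) = 4 · 1 = 4
Summing: (d * 𝟙)(445) = 1 + 2 + 2 + 4 = 9.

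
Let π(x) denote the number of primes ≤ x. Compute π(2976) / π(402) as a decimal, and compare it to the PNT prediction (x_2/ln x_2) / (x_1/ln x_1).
π(2976)/π(402) = 429/79 ≈ 5.4304;  PNT prediction ≈ 5.5501.

π(402) = 79 and π(2976) = 429, so π(2976)/π(402) ≈ 5.4304. The PNT-predicted ratio is (2976/ln(2976)) / (402/ln(402)) ≈ 5.5501. The two agree to within a few percent, as expected.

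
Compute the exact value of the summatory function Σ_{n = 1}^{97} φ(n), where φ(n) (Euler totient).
Σ_{n ≤ 97} φ(n) = 2902

Compute φ(n) for each 1 ≤ n ≤ 97: φ(1) = 1, φ(2) = 1, φ(3) = 2, φ(4) = 2, φ(5) = 4, φ(6) = 2, φ(7) = 6, φ(8) = 4, φ(9) = 6, φ(10) = 4, φ(11) = 10, φ(12) = 4, φ(13) = 12, φ(14) = 6, φ(15) = 8, φ(16) = 8, φ(17) = 16, φ(18) = 6, φ(19) = 18, φ(20) = 8, φ(21) = 12, φ(22) = 10, φ(23) = 22, φ(24) = 8, φ(25) = 20, φ(26) = 12, φ(27) = 18, φ(28) = 12, φ(29) = 28, φ(30) = 8, φ(31) = 30, φ(32) = 16, φ(33) = 20, φ(34) = 16, φ(35) = 24, φ(36) = 12, φ(37) = 36, φ(38) = 18, φ(39) = 24, φ(40) = 16, φ(41) = 40, φ(42) = 12, φ(43) = 42, φ(44) = 20, φ(45) = 24, φ(46) = 22, φ(47) = 46, φ(48) = 16, φ(49) = 42, φ(50) = 20, φ(51) = 32, φ(52) = 24, φ(53) = 52, φ(54) = 18, φ(55) = 40, φ(56) = 24, φ(57) = 36, φ(58) = 28, φ(59) = 58, φ(60) = 16, φ(61) = 60, φ(62) = 30, φ(63) = 36, φ(64) = 32, φ(65) = 48, φ(66) = 20, φ(67) = 66, φ(68) = 32, φ(69) = 44, φ(70) = 24, φ(71) = 70, φ(72) = 24, φ(73) = 72, φ(74) = 36, φ(75) = 40, φ(76) = 36, φ(77) = 60, φ(78) = 24, φ(79) = 78, φ(80) = 32, φ(81) = 54, φ(82) = 40, φ(83) = 82, φ(84) = 24, φ(85) = 64, φ(86) = 42, φ(87) = 56, φ(88) = 40, φ(89) = 88, φ(90) = 24, φ(91) = 72, φ(92) = 44, φ(93) = 60, φ(94) = 46, φ(95) = 72, φ(96) = 32, φ(97) = 96. Summing all 97 values: 2902. (Average order: Σ_{n ≤ x} φ(n) ~ (3/π²) x². For x = 97, (3/π²)·97² ≈ 2859.99.)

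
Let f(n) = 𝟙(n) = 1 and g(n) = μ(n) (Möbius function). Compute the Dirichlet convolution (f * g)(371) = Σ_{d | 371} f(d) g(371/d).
(𝟙 * μ)(371) = 0

Divisors of 371: [1, 7, 53, 371]. For each d | 371:
  d = 1: 𝟙(1) · μ(371/1) = 1 · 1 = 1
  d = 7: 𝟙(7) · μ(371/7) = 1 · -1 = -1
  d = 53: 𝟙(53) · μ(371/53) = 1 · -1 = -1
  d = 371: 𝟙(371) · μ(371/371) = 1 · 1 = 1
Summing: (𝟙 * μ)(371) = 1 + -1 + -1 + 1 = 0.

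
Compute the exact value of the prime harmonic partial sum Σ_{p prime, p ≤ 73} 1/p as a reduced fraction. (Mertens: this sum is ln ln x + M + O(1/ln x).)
Σ 1/p = 71544353681891529224514036059/40729680599249024150621323470

π(73) = 21, so the primes ≤ 73 are [2, 3, 5, 7, 11, 13, 17, 19, 23, 29, 31, 37, 41, 43, 47, 53, 59, 61, 67, 71, 73]. Summing 1/p over these primes: 71544353681891529224514036059/40729680599249024150621323470 ≈ 1.7566. Mertens estimate ln ln(73) + 0.2615 ≈ 1.7179.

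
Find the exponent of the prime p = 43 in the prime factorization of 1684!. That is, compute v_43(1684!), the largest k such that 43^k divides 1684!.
v_43(1684!) = 39

Legendre's formula: v_p(n!) = Σ_{k ≥ 1} ⌊n / p^k⌋. For p = 43, n = 1684, the terms are:
  ⌊1684/43^1⌋ = ⌊1684/43⌋ = 39
(the next term ⌊1684/43^2⌋ = 0, terminating the sum). Summing: v_43(1684!) = 39 = 39.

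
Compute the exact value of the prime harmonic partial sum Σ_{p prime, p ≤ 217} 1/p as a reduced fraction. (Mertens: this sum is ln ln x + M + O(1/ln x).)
Σ 1/p = 3215488142498485484492183158345029261034221047849345857469577412562094716564064084247/1645783550795210387735581011435590727981167322669649249414629852197255934130751870910

π(217) = 47, so the primes ≤ 217 are [2, 3, 5, 7, 11, 13, 17, 19, 23, 29, 31, 37, 41, 43, 47, 53, 59, 61, 67, 71, 73, 79, 83, 89, 97, 101, 103, 107, 109, 113, 127, 131, 137, 139, 149, 151, 157, 163, 167, 173, 179, 181, 191, 193, 197, 199, 211]. Summing 1/p over these primes: 3215488142498485484492183158345029261034221047849345857469577412562094716564064084247/1645783550795210387735581011435590727981167322669649249414629852197255934130751870910 ≈ 1.9538. Mertens estimate ln ln(217) + 0.2615 ≈ 1.9442.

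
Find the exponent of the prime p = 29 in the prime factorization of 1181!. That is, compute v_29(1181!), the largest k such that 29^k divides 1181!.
v_29(1181!) = 41

Legendre's formula: v_p(n!) = Σ_{k ≥ 1} ⌊n / p^k⌋. For p = 29, n = 1181, the terms are:
  ⌊1181/29^1⌋ = ⌊1181/29⌋ = 40
  ⌊1181/29^2⌋ = ⌊1181/841⌋ = 1
(the next term ⌊1181/29^3⌋ = 0, terminating the sum). Summing: v_29(1181!) = 40 + 1 = 41.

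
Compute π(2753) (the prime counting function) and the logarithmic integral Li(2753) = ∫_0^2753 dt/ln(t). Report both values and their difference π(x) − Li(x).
π(2753) = 402;  Li(2753) ≈ 411.74;  π(x) − Li(x) ≈ -9.74.

Direct count of primes ≤ 2753 gives π(2753) = 402. Numerical evaluation of the logarithmic integral gives Li(2753) ≈ 411.74. The difference π(x) − Li(x) ≈ -9.74 is typically negative for small/moderate x (Li(x) overestimates), though Littlewood's theorem shows this sign changes infinitely often.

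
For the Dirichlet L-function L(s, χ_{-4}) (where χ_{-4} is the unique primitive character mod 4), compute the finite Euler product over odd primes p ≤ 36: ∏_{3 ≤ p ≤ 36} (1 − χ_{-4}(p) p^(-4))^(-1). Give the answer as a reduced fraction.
∏ = 1870816715381797956556539609218365/1891731462842378884815364370202624

The odd primes p ≤ 36 are [3, 5, 7, 11, 13, 17, 19, 23, 29, 31]. For each, χ(p) = 1 if p ≡ 1 mod 4, χ(p) = −1 if p ≡ 3 mod 4. Taking (1 − χ(p)/p^4)^(-1) = p^4/(p^4 − χ(p)): (1 − (-1)/3^4)^(-1) · (1 − (1)/5^4)^(-1) · (1 − (-1)/7^4)^(-1) · (1 − (-1)/11^4)^(-1) · (1 − (1)/13^4)^(-1) · (1 − (1)/17^4)^(-1) · (1 − (-1)/19^4)^(-1) · (1 − (-1)/23^4)^(-1) · (1 − (1)/29^4)^(-1) · (1 − (-1)/31^4)^(-1) = 1870816715381797956556539609218365/1891731462842378884815364370202624.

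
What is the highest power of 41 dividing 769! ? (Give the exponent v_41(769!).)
v_41(769!) = 18

Legendre's formula: v_p(n!) = Σ_{k ≥ 1} ⌊n / p^k⌋. For p = 41, n = 769, the terms are:
  ⌊769/41^1⌋ = ⌊769/41⌋ = 18
(the next term ⌊769/41^2⌋ = 0, terminating the sum). Summing: v_41(769!) = 18 = 18.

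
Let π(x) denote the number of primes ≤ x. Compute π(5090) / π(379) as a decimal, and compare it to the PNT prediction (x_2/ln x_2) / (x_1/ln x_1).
π(5090)/π(379) = 680/75 ≈ 9.0667;  PNT prediction ≈ 9.3429.

π(379) = 75 and π(5090) = 680, so π(5090)/π(379) ≈ 9.0667. The PNT-predicted ratio is (5090/ln(5090)) / (379/ln(379)) ≈ 9.3429. The two agree to within a few percent, as expected.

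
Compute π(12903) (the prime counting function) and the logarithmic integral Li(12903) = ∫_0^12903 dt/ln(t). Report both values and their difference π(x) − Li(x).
π(12903) = 1535;  Li(12903) ≈ 1556.86;  π(x) − Li(x) ≈ -21.86.

Direct count of primes ≤ 12903 gives π(12903) = 1535. Numerical evaluation of the logarithmic integral gives Li(12903) ≈ 1556.86. The difference π(x) − Li(x) ≈ -21.86 is typically negative for small/moderate x (Li(x) overestimates), though Littlewood's theorem shows this sign changes infinitely often.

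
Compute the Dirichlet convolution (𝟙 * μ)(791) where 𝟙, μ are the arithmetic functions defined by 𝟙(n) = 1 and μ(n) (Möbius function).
(𝟙 * μ)(791) = 0

Divisors of 791: [1, 7, 113, 791]. For each d | 791:
  d = 1: 𝟙(1) · μ(791/1) = 1 · 1 = 1
  d = 7: 𝟙(7) · μ(791/7) = 1 · -1 = -1
  d = 113: 𝟙(113) · μ(791/113) = 1 · -1 = -1
  d = 791: 𝟙(791) · μ(791/791) = 1 · 1 = 1
Summing: (𝟙 * μ)(791) = 1 + -1 + -1 + 1 = 0.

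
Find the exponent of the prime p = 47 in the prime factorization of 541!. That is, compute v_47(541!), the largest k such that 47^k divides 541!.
v_47(541!) = 11

Legendre's formula: v_p(n!) = Σ_{k ≥ 1} ⌊n / p^k⌋. For p = 47, n = 541, the terms are:
  ⌊541/47^1⌋ = ⌊541/47⌋ = 11
(the next term ⌊541/47^2⌋ = 0, terminating the sum). Summing: v_47(541!) = 11 = 11.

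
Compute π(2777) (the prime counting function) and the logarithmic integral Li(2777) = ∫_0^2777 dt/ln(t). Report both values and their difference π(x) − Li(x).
π(2777) = 404;  Li(2777) ≈ 414.77;  π(x) − Li(x) ≈ -10.77.

Direct count of primes ≤ 2777 gives π(2777) = 404. Numerical evaluation of the logarithmic integral gives Li(2777) ≈ 414.77. The difference π(x) − Li(x) ≈ -10.77 is typically negative for small/moderate x (Li(x) overestimates), though Littlewood's theorem shows this sign changes infinitely often.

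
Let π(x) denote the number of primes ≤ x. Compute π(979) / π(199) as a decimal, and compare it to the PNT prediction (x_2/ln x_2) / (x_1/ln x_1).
π(979)/π(199) = 165/46 ≈ 3.5870;  PNT prediction ≈ 3.7814.

π(199) = 46 and π(979) = 165, so π(979)/π(199) ≈ 3.5870. The PNT-predicted ratio is (979/ln(979)) / (199/ln(199)) ≈ 3.7814. The two agree to within a few percent, as expected.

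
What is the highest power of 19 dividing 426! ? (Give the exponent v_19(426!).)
v_19(426!) = 23

Legendre's formula: v_p(n!) = Σ_{k ≥ 1} ⌊n / p^k⌋. For p = 19, n = 426, the terms are:
  ⌊426/19^1⌋ = ⌊426/19⌋ = 22
  ⌊426/19^2⌋ = ⌊426/361⌋ = 1
(the next term ⌊426/19^3⌋ = 0, terminating the sum). Summing: v_19(426!) = 22 + 1 = 23.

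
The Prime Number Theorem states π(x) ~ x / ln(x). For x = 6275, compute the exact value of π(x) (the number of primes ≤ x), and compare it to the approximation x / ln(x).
π(6275) = 816;  x/ln(x) ≈ 717.61;  relative error ≈ 12.06%.

Directly count primes up to 6275: π(6275) = 816. The PNT approximation gives 6275/ln(6275) ≈ 6275/8.74433 ≈ 717.61. Relative error (π(x) − x/ln(x)) / π(x) ≈ 12.06%; the approximation is known to undercount slightly (Li(x) is a better estimate).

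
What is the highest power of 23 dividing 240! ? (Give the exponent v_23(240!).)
v_23(240!) = 10

Legendre's formula: v_p(n!) = Σ_{k ≥ 1} ⌊n / p^k⌋. For p = 23, n = 240, the terms are:
  ⌊240/23^1⌋ = ⌊240/23⌋ = 10
(the next term ⌊240/23^2⌋ = 0, terminating the sum). Summing: v_23(240!) = 10 = 10.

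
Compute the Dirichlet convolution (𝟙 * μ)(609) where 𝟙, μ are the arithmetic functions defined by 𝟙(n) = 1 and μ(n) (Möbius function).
(𝟙 * μ)(609) = 0

Divisors of 609: [1, 3, 7, 21, 29, 87, 203, 609]. For each d | 609:
  d = 1: 𝟙(1) · μ(609/1) = 1 · -1 = -1
  d = 3: 𝟙(3) · μ(609/3) = 1 · 1 = 1
  d = 7: 𝟙(7) · μ(609/7) = 1 · 1 = 1
  d = 21: 𝟙(21) · μ(609/21) = 1 · -1 = -1
  d = 29: 𝟙(29) · μ(609/29) = 1 · 1 = 1
  d = 87: 𝟙(87) · μ(609/87) = 1 · -1 = -1
  d = 203: 𝟙(203) · μ(609/203) = 1 · -1 = -1
  d = 609: 𝟙(609) · μ(609/609) = 1 · 1 = 1
Summing: (𝟙 * μ)(609) = -1 + 1 + 1 + -1 + 1 + -1 + -1 + 1 = 0.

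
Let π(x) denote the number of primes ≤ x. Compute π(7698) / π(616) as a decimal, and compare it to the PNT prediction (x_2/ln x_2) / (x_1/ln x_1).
π(7698)/π(616) = 976/112 ≈ 8.7143;  PNT prediction ≈ 8.9700.

π(616) = 112 and π(7698) = 976, so π(7698)/π(616) ≈ 8.7143. The PNT-predicted ratio is (7698/ln(7698)) / (616/ln(616)) ≈ 8.9700. The two agree to within a few percent, as expected.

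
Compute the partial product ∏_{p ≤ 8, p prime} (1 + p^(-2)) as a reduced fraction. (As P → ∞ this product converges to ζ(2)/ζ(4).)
∏ = 650/441

The primes p ≤ 8 are [2, 3, 5, 7]. For each, (1 + 1/p^2) = (p^2 + 1)/p^2. Multiplying these fractions over p ∈ [2, 3, 5, 7] gives 650/441. (In the limit P → ∞ this tends to ζ(2)/ζ(4).)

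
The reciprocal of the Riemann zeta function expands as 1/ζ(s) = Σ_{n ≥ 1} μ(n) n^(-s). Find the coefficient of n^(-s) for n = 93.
μ(93) = 1

Factor n = 93 = 3 · 31. μ(n) = 0 if any exponent ≥ 2 (not squarefree); otherwise μ(n) = (−1)^{ω(n)} where ω(n) is the number of distinct prime factors. Applying: μ(93) = 1.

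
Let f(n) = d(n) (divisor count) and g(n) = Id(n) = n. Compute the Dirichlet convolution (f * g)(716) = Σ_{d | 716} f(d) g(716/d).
(d * Id)(716) = 1991

Divisors of 716: [1, 2, 4, 179, 358, 716]. For each d | 716:
  d = 1: d(1) · Id(716/1) = 1 · 716 = 716
  d = 2: d(2) · Id(716/2) = 2 · 358 = 716
  d = 4: d(4) · Id(716/4) = 3 · 179 = 537
  d = 179: d(179) · Id(716/179) = 2 · 4 = 8
  d = 358: d(358) · Id(716/358) = 4 · 2 = 8
  d = 716: d(716) · Id(716/716) = 6 · 1 = 6
Summing: (d * Id)(716) = 716 + 716 + 537 + 8 + 8 + 6 = 1991.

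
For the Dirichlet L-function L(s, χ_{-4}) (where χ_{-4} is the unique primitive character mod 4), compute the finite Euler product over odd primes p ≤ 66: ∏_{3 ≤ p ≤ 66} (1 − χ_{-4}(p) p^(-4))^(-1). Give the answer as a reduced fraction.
∏ = 81934214988902113115031508050672702841756592198516788686922065253543/82850154482442028729801746725895742819441886414557775886809038848000

The odd primes p ≤ 66 are [3, 5, 7, 11, 13, 17, 19, 23, 29, 31, 37, 41, 43, 47, 53, 59, 61]. For each, χ(p) = 1 if p ≡ 1 mod 4, χ(p) = −1 if p ≡ 3 mod 4. Taking (1 − χ(p)/p^4)^(-1) = p^4/(p^4 − χ(p)): (1 − (-1)/3^4)^(-1) · (1 − (1)/5^4)^(-1) · (1 − (-1)/7^4)^(-1) · (1 − (-1)/11^4)^(-1) · (1 − (1)/13^4)^(-1) · (1 − (1)/17^4)^(-1) · (1 − (-1)/19^4)^(-1) · (1 − (-1)/23^4)^(-1) · (1 − (1)/29^4)^(-1) · (1 − (-1)/31^4)^(-1) · (1 − (1)/37^4)^(-1) · (1 − (1)/41^4)^(-1) · (1 − (-1)/43^4)^(-1) · (1 − (-1)/47^4)^(-1) · (1 − (1)/53^4)^(-1) · (1 − (-1)/59^4)^(-1) · (1 − (1)/61^4)^(-1) = 81934214988902113115031508050672702841756592198516788686922065253543/82850154482442028729801746725895742819441886414557775886809038848000.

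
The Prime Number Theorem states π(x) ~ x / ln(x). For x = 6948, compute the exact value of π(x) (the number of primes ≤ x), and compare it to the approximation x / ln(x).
π(6948) = 891;  x/ln(x) ≈ 785.42;  relative error ≈ 11.85%.

Directly count primes up to 6948: π(6948) = 891. The PNT approximation gives 6948/ln(6948) ≈ 6948/8.84621 ≈ 785.42. Relative error (π(x) − x/ln(x)) / π(x) ≈ 11.85%; the approximation is known to undercount slightly (Li(x) is a better estimate).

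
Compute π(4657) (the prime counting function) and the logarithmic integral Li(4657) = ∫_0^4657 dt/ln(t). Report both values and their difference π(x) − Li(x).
π(4657) = 630;  Li(4657) ≈ 643.84;  π(x) − Li(x) ≈ -13.84.

Direct count of primes ≤ 4657 gives π(4657) = 630. Numerical evaluation of the logarithmic integral gives Li(4657) ≈ 643.84. The difference π(x) − Li(x) ≈ -13.84 is typically negative for small/moderate x (Li(x) overestimates), though Littlewood's theorem shows this sign changes infinitely often.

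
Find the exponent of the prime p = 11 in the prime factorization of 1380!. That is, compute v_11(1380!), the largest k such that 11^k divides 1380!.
v_11(1380!) = 137

Legendre's formula: v_p(n!) = Σ_{k ≥ 1} ⌊n / p^k⌋. For p = 11, n = 1380, the terms are:
  ⌊1380/11^1⌋ = ⌊1380/11⌋ = 125
  ⌊1380/11^2⌋ = ⌊1380/121⌋ = 11
  ⌊1380/11^3⌋ = ⌊1380/1331⌋ = 1
(the next term ⌊1380/11^4⌋ = 0, terminating the sum). Summing: v_11(1380!) = 125 + 11 + 1 = 137.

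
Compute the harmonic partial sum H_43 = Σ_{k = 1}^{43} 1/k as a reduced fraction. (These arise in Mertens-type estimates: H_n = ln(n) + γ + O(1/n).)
H_43 = 532145396070491417/122332313750680800

Direct summation: H_43 = 1 + 1/2 + ... + 1/43. The least common denominator is lcm(1, ..., 43) = 9419588158802421600; over this denominator the numerator is 9419588158802421600 + 4709794079401210800 + 3139862719600807200 + 2354897039700605400 + 1883917631760484320 + 1569931359800403600 + 1345655451257488800 + 1177448519850302700 + 1046620906533602400 + 941958815880242160 + 856326196254765600 + 784965679900201800 + 724583704523263200 + 672827725628744400 + 627972543920161440 + 588724259925151350 + 554093421106024800 + 523310453266801200 + 495767797831706400 + 470979407940121080 + 448551817085829600 + 428163098127382800 + 409547311252279200 + 392482839950100900 + 376783526352096864 + 362291852261631600 + 348873635511200800 + 336413862814372200 + 324813384786290400 + 313986271960080720 + 303857682542013600 + 294362129962575675 + 285442065418255200 + 277046710553012400 + 269131090251497760 + 261655226633400600 + 254583463751416800 + 247883898915853200 + 241527901507754400 + 235489703970060540 + 229746052653717600 + 224275908542914800 + 219060189739591200 = 40975195497427839109, so H_43 = 40975195497427839109/9419588158802421600; reducing by gcd(40975195497427839109, 9419588158802421600) = 77 gives 532145396070491417/122332313750680800 ≈ 4.35000. (The PNT-adjacent estimate ln(43) + γ ≈ 4.33842 matches within O(1/n).)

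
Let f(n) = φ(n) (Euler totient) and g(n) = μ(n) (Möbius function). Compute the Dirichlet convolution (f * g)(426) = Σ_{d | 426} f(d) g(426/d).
(φ * μ)(426) = 0

Divisors of 426: [1, 2, 3, 6, 71, 142, 213, 426]. For each d | 426:
  d = 1: φ(1) · μ(426/1) = 1 · -1 = -1
  d = 2: φ(2) · μ(426/2) = 1 · 1 = 1
  d = 3: φ(3) · μ(426/3) = 2 · 1 = 2
  d = 6: φ(6) · μ(426/6) = 2 · -1 = -2
  d = 71: φ(71) · μ(426/71) = 70 · 1 = 70
  d = 142: φ(142) · μ(426/142) = 70 · -1 = -70
  d = 213: φ(213) · μ(426/213) = 140 · -1 = -140
  d = 426: φ(426) · μ(426/426) = 140 · 1 = 140
Summing: (φ * μ)(426) = -1 + 1 + 2 + -2 + 70 + -70 + -140 + 140 = 0.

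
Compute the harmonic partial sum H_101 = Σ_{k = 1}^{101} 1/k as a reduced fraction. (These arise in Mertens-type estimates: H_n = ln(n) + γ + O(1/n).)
H_101 = 1463919079240743966268954674710929768361083/281670315928038407744716588098661706369472

Direct summation: H_101 = 1 + 1/2 + ... + 1/101. The least common denominator is lcm(1, ..., 101) = 7041757898200960193617914702466542659236800; over this denominator the numerator is 7041757898200960193617914702466542659236800 + 3520878949100480096808957351233271329618400 + 2347252632733653397872638234155514219745600 + 1760439474550240048404478675616635664809200 + 1408351579640192038723582940493308531847360 + 1173626316366826698936319117077757109872800 + 1005965414028708599088273528923791808462400 + 880219737275120024202239337808317832404600 + 782417544244551132624212744718504739915200 + 704175789820096019361791470246654265923680 + 640159808927360017601628609315140241748800 + 586813158183413349468159558538878554936400 + 541673684476996937970608823266657127633600 + 502982707014354299544136764461895904231200 + 469450526546730679574527646831102843949120 + 440109868637560012101119668904158916202300 + 414221052835350599624583217792149568190400 + 391208772122275566312106372359252369957600 + 370618836747418957558837615919291718907200 + 352087894910048009680895735123327132961840 + 335321804676236199696091176307930602820800 + 320079904463680008800814304657570120874400 + 306163386878302617113822378368110550401600 + 293406579091706674734079779269439277468200 + 281670315928038407744716588098661706369472 + 270836842238498468985304411633328563816800 + 260805848081517044208070914906168246638400 + 251491353507177149772068382230947952115600 + 242819237868998627366134989740225608939200 + 234725263273365339787263823415551421974560 + 227153480587127748181223054918275569652800 + 220054934318780006050559834452079458101150 + 213386602975786672533876203105046747249600 + 207110526417675299812291608896074784095200 + 201193082805741719817654705784758361692480 + 195604386061137783156053186179626184978800 + 190317781032458383611294991958555207006400 + 185309418373709478779418807959645859453600 + 180557894825665645990202941088885709211200 + 176043947455024004840447867561663566480920 + 171750192639047809600436943962598601444800 + 167660902338118099848045588153965301410400 + 163761811586068841712044527964338201377600 + 160039952231840004400407152328785060437200 + 156483508848910226524842548943700947983040 + 153081693439151308556911189184055275200800 + 149824636131935323268466270265245588494400 + 146703289545853337367039889634719638734100 + 143709344861244085584039075560541686923200 + 140835157964019203872358294049330853184736 + 138073684278450199874861072597383189396800 + 135418421119249234492652205816664281908400 + 132863356569829437615432352876727219985600 + 130402924040758522104035457453084123319200 + 128031961785472003520325721863028048349760 + 125745676753588574886034191115473976057800 + 123539612249139652519612538639763906302400 + 121409618934499313683067494870112804469600 + 119351828783067121925727367838415977275200 + 117362631636682669893631911707775710987280 + 115438654068868199895375650860107256708800 + 113576740293563874090611527459137784826400 + 111773934892078733232030392102643534273600 + 110027467159390003025279917226039729050575 + 108334736895399387594121764653331425526720 + 106693301487893336266938101552523373624800 + 105100864152253137218177831380097651630400 + 103555263208837649906145804448037392047600 + 102054462292767539037940792789370183467200 + 100596541402870859908827352892379180846240 + 99179688707055777374900207076993558580800 + 97802193030568891578026593089813092489400 + 96462436961656988953670064417349899441600 + 95158890516229191805647495979277603503200 + 93890105309346135914905529366220568789824 + 92654709186854739389709403979822929726800 + 91451401275337145371661229902162891678400 + 90278947412832822995101470544442854605600 + 89136175926594432830606515221095476699200 + 88021973727512002420223933780831783240460 + 86935282693839014736023638302056082212800 + 85875096319523904800218471981299300722400 + 84840456604830845706239936174295694689600 + 83830451169059049924022794076982650705200 + 82844210567070119924916643558429913638080 + 81880905793034420856022263982169100688800 + 80939745956332875788711663246741869646400 + 80019976115920002200203576164392530218600 + 79120875260684945995706906769286996171200 + 78241754424455113262421274471850473991520 + 77381954925285276852944117609522446804800 + 76540846719575654278455594592027637600400 + 75717826862375916060407684972758523217600 + 74912318065967661634233135132622794247200 + 74123767349483791511767523183858343781440 + 73351644772926668683519944817359819367050 + 72595442249494434985751697963572604734400 + 71854672430622042792019537780270843461600 + 71128867658595557511292067701682249083200 + 70417578982009601936179147024665426592368 + 69720375229712477164533808935312303556800 = 36597976981018599156723866867773244209027075, so H_101 = 36597976981018599156723866867773244209027075/7041757898200960193617914702466542659236800; reducing by gcd(36597976981018599156723866867773244209027075, 7041757898200960193617914702466542659236800) = 25 gives 1463919079240743966268954674710929768361083/281670315928038407744716588098661706369472 ≈ 5.19728. (The PNT-adjacent estimate ln(101) + γ ≈ 5.19234 matches within O(1/n).)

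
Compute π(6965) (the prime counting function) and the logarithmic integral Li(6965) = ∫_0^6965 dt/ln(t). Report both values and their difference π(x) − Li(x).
π(6965) = 894;  Li(6965) ≈ 910.38;  π(x) − Li(x) ≈ -16.38.

Direct count of primes ≤ 6965 gives π(6965) = 894. Numerical evaluation of the logarithmic integral gives Li(6965) ≈ 910.38. The difference π(x) − Li(x) ≈ -16.38 is typically negative for small/moderate x (Li(x) overestimates), though Littlewood's theorem shows this sign changes infinitely often.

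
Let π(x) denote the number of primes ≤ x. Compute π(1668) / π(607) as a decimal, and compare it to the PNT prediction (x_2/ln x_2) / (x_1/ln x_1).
π(1668)/π(607) = 262/111 ≈ 2.3604;  PNT prediction ≈ 2.3735.

π(607) = 111 and π(1668) = 262, so π(1668)/π(607) ≈ 2.3604. The PNT-predicted ratio is (1668/ln(1668)) / (607/ln(607)) ≈ 2.3735. The two agree to within a few percent, as expected.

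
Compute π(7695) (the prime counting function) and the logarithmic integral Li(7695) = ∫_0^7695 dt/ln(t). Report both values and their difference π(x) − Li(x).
π(7695) = 976;  Li(7695) ≈ 992.41;  π(x) − Li(x) ≈ -16.41.

Direct count of primes ≤ 7695 gives π(7695) = 976. Numerical evaluation of the logarithmic integral gives Li(7695) ≈ 992.41. The difference π(x) − Li(x) ≈ -16.41 is typically negative for small/moderate x (Li(x) overestimates), though Littlewood's theorem shows this sign changes infinitely often.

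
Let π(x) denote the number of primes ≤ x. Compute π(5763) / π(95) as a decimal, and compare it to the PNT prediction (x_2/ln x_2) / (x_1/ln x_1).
π(5763)/π(95) = 757/24 ≈ 31.5417;  PNT prediction ≈ 31.9027.

π(95) = 24 and π(5763) = 757, so π(5763)/π(95) ≈ 31.5417. The PNT-predicted ratio is (5763/ln(5763)) / (95/ln(95)) ≈ 31.9027. The two agree to within a few percent, as expected.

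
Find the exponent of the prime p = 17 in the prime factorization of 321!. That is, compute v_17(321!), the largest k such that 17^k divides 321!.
v_17(321!) = 19

Legendre's formula: v_p(n!) = Σ_{k ≥ 1} ⌊n / p^k⌋. For p = 17, n = 321, the terms are:
  ⌊321/17^1⌋ = ⌊321/17⌋ = 18
  ⌊321/17^2⌋ = ⌊321/289⌋ = 1
(the next term ⌊321/17^3⌋ = 0, terminating the sum). Summing: v_17(321!) = 18 + 1 = 19.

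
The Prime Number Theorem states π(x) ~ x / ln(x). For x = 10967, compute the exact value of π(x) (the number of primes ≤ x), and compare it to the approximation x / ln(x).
π(10967) = 1331;  x/ln(x) ≈ 1178.91;  relative error ≈ 11.43%.

Directly count primes up to 10967: π(10967) = 1331. The PNT approximation gives 10967/ln(10967) ≈ 10967/9.30265 ≈ 1178.91. Relative error (π(x) − x/ln(x)) / π(x) ≈ 11.43%; the approximation is known to undercount slightly (Li(x) is a better estimate).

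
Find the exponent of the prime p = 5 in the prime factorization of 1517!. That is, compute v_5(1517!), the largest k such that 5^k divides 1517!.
v_5(1517!) = 377

Legendre's formula: v_p(n!) = Σ_{k ≥ 1} ⌊n / p^k⌋. For p = 5, n = 1517, the terms are:
  ⌊1517/5^1⌋ = ⌊1517/5⌋ = 303
  ⌊1517/5^2⌋ = ⌊1517/25⌋ = 60
  ⌊1517/5^3⌋ = ⌊1517/125⌋ = 12
  ⌊1517/5^4⌋ = ⌊1517/625⌋ = 2
(the next term ⌊1517/5^5⌋ = 0, terminating the sum). Summing: v_5(1517!) = 303 + 60 + 12 + 2 = 377.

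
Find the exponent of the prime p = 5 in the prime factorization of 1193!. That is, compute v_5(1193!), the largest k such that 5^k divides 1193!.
v_5(1193!) = 295

Legendre's formula: v_p(n!) = Σ_{k ≥ 1} ⌊n / p^k⌋. For p = 5, n = 1193, the terms are:
  ⌊1193/5^1⌋ = ⌊1193/5⌋ = 238
  ⌊1193/5^2⌋ = ⌊1193/25⌋ = 47
  ⌊1193/5^3⌋ = ⌊1193/125⌋ = 9
  ⌊1193/5^4⌋ = ⌊1193/625⌋ = 1
(the next term ⌊1193/5^5⌋ = 0, terminating the sum). Summing: v_5(1193!) = 238 + 47 + 9 + 1 = 295.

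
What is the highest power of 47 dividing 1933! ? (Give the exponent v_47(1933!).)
v_47(1933!) = 41

Legendre's formula: v_p(n!) = Σ_{k ≥ 1} ⌊n / p^k⌋. For p = 47, n = 1933, the terms are:
  ⌊1933/47^1⌋ = ⌊1933/47⌋ = 41
(the next term ⌊1933/47^2⌋ = 0, terminating the sum). Summing: v_47(1933!) = 41 = 41.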